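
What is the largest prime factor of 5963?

89

5963 = 67 · 89
89 is prime.
So 5963 = 67 · 89; the largest prime factor is 89.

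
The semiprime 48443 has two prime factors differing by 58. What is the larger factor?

251

Since p = q + 58, we have 48443 = q(q + 58), so q² + 58q − 48443 = 0.
Discriminant: 58² + 4·48443 = 3364 + 193772 = 197136; √197136 = 444.
q = (−58 + 444)/2 = 193, and p = q + 58 = 251.
Check: 193 · 251 = 48443.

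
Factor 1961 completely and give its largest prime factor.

1961 = 37 · 53
53 is prime.
So 1961 = 37 · 53; the largest prime factor is 53.

53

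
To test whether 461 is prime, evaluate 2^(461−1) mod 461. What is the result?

2^1 ≡ 2 (mod 461)
2^2 ≡ 2^2 = 4 ≡ 4 (mod 461)
2^4 ≡ 4^2 = 16 ≡ 16 (mod 461)
2^8 ≡ 16^2 = 256 ≡ 256 (mod 461)
2^16 ≡ 256^2 = 65536 ≡ 74 (mod 461)
2^32 ≡ 74^2 = 5476 ≡ 405 (mod 461)
2^64 ≡ 405^2 = 164025 ≡ 370 (mod 461)
2^128 ≡ 370^2 = 136900 ≡ 444 (mod 461)
2^256 ≡ 444^2 = 197136 ≡ 289 (mod 461)
460 = 256 + 128 + 64 + 8 + 4 in binary powers of 2.
So 2^460 ≡ 289 · 444 · 370 · 256 · 16 ≡ 1 (mod 461).
Since the result is 1, base 2 gives no evidence that 461 is composite.

1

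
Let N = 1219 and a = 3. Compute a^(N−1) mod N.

3^1 ≡ 3 (mod 1219)
3^2 ≡ 3^2 = 9 ≡ 9 (mod 1219)
3^4 ≡ 9^2 = 81 ≡ 81 (mod 1219)
3^8 ≡ 81^2 = 6561 ≡ 466 (mod 1219)
3^16 ≡ 466^2 = 217156 ≡ 174 (mod 1219)
3^32 ≡ 174^2 = 30276 ≡ 1020 (mod 1219)
3^64 ≡ 1020^2 = 1040400 ≡ 593 (mod 1219)
3^128 ≡ 593^2 = 351649 ≡ 577 (mod 1219)
3^256 ≡ 577^2 = 332929 ≡ 142 (mod 1219)
3^512 ≡ 142^2 = 20164 ≡ 660 (mod 1219)
3^1024 ≡ 660^2 = 435600 ≡ 417 (mod 1219)
1218 = 1024 + 128 + 64 + 2 in binary powers of 2.
So 3^1218 ≡ 417 · 577 · 593 · 9 ≡ 282 (mod 1219).
Since 282 ≠ 1, base 3 is a Fermat witness: 1219 is composite.

282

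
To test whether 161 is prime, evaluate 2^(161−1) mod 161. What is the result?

156

2^1 ≡ 2 (mod 161)
2^2 ≡ 2^2 = 4 ≡ 4 (mod 161)
2^4 ≡ 4^2 = 16 ≡ 16 (mod 161)
2^8 ≡ 16^2 = 256 ≡ 95 (mod 161)
2^16 ≡ 95^2 = 9025 ≡ 9 (mod 161)
2^32 ≡ 9^2 = 81 ≡ 81 (mod 161)
2^64 ≡ 81^2 = 6561 ≡ 121 (mod 161)
2^128 ≡ 121^2 = 14641 ≡ 151 (mod 161)
160 = 128 + 32 in binary powers of 2.
So 2^160 ≡ 151 · 81 ≡ 156 (mod 161).
Since 156 ≠ 1, base 2 is a Fermat witness: 161 is composite.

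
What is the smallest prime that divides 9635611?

47

9635611 is odd.
Digit sum 31, not divisible by 3.
Ends in 1: not divisible by 5.
7: 9635611 = 7·1376515 + 6
11: 9635611 = 11·875964 + 7
13: 9635611 = 13·741200 + 11
17: 9635611 = 17·566800 + 11
19: 9635611 = 19·507137 + 8
23: 9635611 = 23·418939 + 14
29: 9635611 = 29·332262 + 13
31: 9635611 = 31·310826 + 5
37: 9635611 = 37·260421 + 34
41: 9635611 = 41·235014 + 37
43: 9635611 = 43·224083 + 42
47: 9635611 = 47·205013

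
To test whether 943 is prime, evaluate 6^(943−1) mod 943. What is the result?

6^1 ≡ 6 (mod 943)
6^2 ≡ 6^2 = 36 ≡ 36 (mod 943)
6^4 ≡ 36^2 = 1296 ≡ 353 (mod 943)
6^8 ≡ 353^2 = 124609 ≡ 133 (mod 943)
6^16 ≡ 133^2 = 17689 ≡ 715 (mod 943)
6^32 ≡ 715^2 = 511225 ≡ 119 (mod 943)
6^64 ≡ 119^2 = 14161 ≡ 16 (mod 943)
6^128 ≡ 16^2 = 256 ≡ 256 (mod 943)
6^256 ≡ 256^2 = 65536 ≡ 469 (mod 943)
6^512 ≡ 469^2 = 219961 ≡ 242 (mod 943)
942 = 512 + 256 + 128 + 32 + 8 + 4 + 2 in binary powers of 2.
So 6^942 ≡ 242 · 469 · 256 · 119 · 133 · 353 · 36 ≡ 210 (mod 943).
Since 210 ≠ 1, base 6 is a Fermat witness: 943 is composite.

210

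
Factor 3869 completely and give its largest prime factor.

73

3869 = 53 · 73
73 is prime.
So 3869 = 53 · 73; the largest prime factor is 73.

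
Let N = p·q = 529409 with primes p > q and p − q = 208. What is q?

Since p = q + 208, we have 529409 = q(q + 208), so q² + 208q − 529409 = 0.
Discriminant: 208² + 4·529409 = 43264 + 2117636 = 2160900; √2160900 = 1470.
q = (−208 + 1470)/2 = 631, and p = q + 208 = 839.
Check: 631 · 839 = 529409.

631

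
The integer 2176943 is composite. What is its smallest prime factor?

2176943 is odd.
Digit sum 32, not divisible by 3.
Ends in 3: not divisible by 5.
7: 2176943 = 7·310991 + 6
11: 2176943 = 11·197903 + 10
13: 2176943 = 13·167457 + 2
17: 2176943 = 17·128055 + 8
19: 2176943 = 19·114575 + 18
23: 2176943 = 23·94649 + 16
29: 2176943 = 29·75067

29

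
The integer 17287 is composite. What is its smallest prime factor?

59

17287 is odd.
Digit sum 25, not divisible by 3.
Ends in 7: not divisible by 5.
7: 17287 = 7·2469 + 4
11: 17287 = 11·1571 + 6
13: 17287 = 13·1329 + 10
17: 17287 = 17·1016 + 15
19: 17287 = 19·909 + 16
23: 17287 = 23·751 + 14
29: 17287 = 29·596 + 3
31: 17287 = 31·557 + 20
37: 17287 = 37·467 + 8
41: 17287 = 41·421 + 26
43: 17287 = 43·402 + 1
47: 17287 = 47·367 + 38
53: 17287 = 53·326 + 9
59: 17287 = 59·293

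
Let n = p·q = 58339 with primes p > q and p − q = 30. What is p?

257

Since p = q + 30, we have 58339 = q(q + 30), so q² + 30q − 58339 = 0.
Discriminant: 30² + 4·58339 = 900 + 233356 = 234256; √234256 = 484.
q = (−30 + 484)/2 = 227, and p = q + 30 = 257.
Check: 227 · 257 = 58339.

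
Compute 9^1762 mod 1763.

9^1 ≡ 9 (mod 1763)
9^2 ≡ 9^2 = 81 ≡ 81 (mod 1763)
9^4 ≡ 81^2 = 6561 ≡ 1272 (mod 1763)
9^8 ≡ 1272^2 = 1617984 ≡ 1313 (mod 1763)
9^16 ≡ 1313^2 = 1723969 ≡ 1518 (mod 1763)
9^32 ≡ 1518^2 = 2304324 ≡ 83 (mod 1763)
9^64 ≡ 83^2 = 6889 ≡ 1600 (mod 1763)
9^128 ≡ 1600^2 = 2560000 ≡ 124 (mod 1763)
9^256 ≡ 124^2 = 15376 ≡ 1272 (mod 1763)
9^512 ≡ 1272^2 = 1617984 ≡ 1313 (mod 1763)
9^1024 ≡ 1313^2 = 1723969 ≡ 1518 (mod 1763)
1762 = 1024 + 512 + 128 + 64 + 32 + 2 in binary powers of 2.
So 9^1762 ≡ 1518 · 1313 · 124 · 1600 · 83 · 81 ≡ 1393 (mod 1763).
Since 1393 ≠ 1, base 9 is a Fermat witness: 1763 is composite.

1393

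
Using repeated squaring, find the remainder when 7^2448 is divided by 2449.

994

7^1 ≡ 7 (mod 2449)
7^2 ≡ 7^2 = 49 ≡ 49 (mod 2449)
7^4 ≡ 49^2 = 2401 ≡ 2401 (mod 2449)
7^8 ≡ 2401^2 = 5764801 ≡ 2304 (mod 2449)
7^16 ≡ 2304^2 = 5308416 ≡ 1433 (mod 2449)
7^32 ≡ 1433^2 = 2053489 ≡ 1227 (mod 2449)
7^64 ≡ 1227^2 = 1505529 ≡ 1843 (mod 2449)
7^128 ≡ 1843^2 = 3396649 ≡ 2335 (mod 2449)
7^256 ≡ 2335^2 = 5452225 ≡ 751 (mod 2449)
7^512 ≡ 751^2 = 564001 ≡ 731 (mod 2449)
7^1024 ≡ 731^2 = 534361 ≡ 479 (mod 2449)
7^2048 ≡ 479^2 = 229441 ≡ 1684 (mod 2449)
2448 = 2048 + 256 + 128 + 16 in binary powers of 2.
So 7^2448 ≡ 1684 · 751 · 2335 · 1433 ≡ 994 (mod 2449).
Since 994 ≠ 1, base 7 is a Fermat witness: 2449 is composite.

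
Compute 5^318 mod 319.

5^1 ≡ 5 (mod 319)
5^2 ≡ 5^2 = 25 ≡ 25 (mod 319)
5^4 ≡ 25^2 = 625 ≡ 306 (mod 319)
5^8 ≡ 306^2 = 93636 ≡ 169 (mod 319)
5^16 ≡ 169^2 = 28561 ≡ 170 (mod 319)
5^32 ≡ 170^2 = 28900 ≡ 190 (mod 319)
5^64 ≡ 190^2 = 36100 ≡ 53 (mod 319)
5^128 ≡ 53^2 = 2809 ≡ 257 (mod 319)
5^256 ≡ 257^2 = 66049 ≡ 16 (mod 319)
318 = 256 + 32 + 16 + 8 + 4 + 2 in binary powers of 2.
So 5^318 ≡ 16 · 190 · 170 · 169 · 306 · 25 ≡ 136 (mod 319).
Since 136 ≠ 1, base 5 is a Fermat witness: 319 is composite.

136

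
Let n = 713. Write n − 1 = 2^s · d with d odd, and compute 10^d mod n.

493

713 − 1 = 712 = 2^3 · 89, so d = 89.
10^1 ≡ 10 (mod 713)
10^2 ≡ 10^2 = 100 ≡ 100 (mod 713)
10^4 ≡ 100^2 = 10000 ≡ 18 (mod 713)
10^8 ≡ 18^2 = 324 ≡ 324 (mod 713)
10^16 ≡ 324^2 = 104976 ≡ 165 (mod 713)
10^32 ≡ 165^2 = 27225 ≡ 131 (mod 713)
10^64 ≡ 131^2 = 17161 ≡ 49 (mod 713)
89 = 64 + 16 + 8 + 1 in binary powers of 2.
So 10^89 ≡ 49 · 165 · 324 · 10 ≡ 493 (mod 713).
Squaring chain: 493 → 629 → 639; never reaches −1, so base 10 is a Miller–Rabin witness that 713 is composite.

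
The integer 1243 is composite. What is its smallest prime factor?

11

1243 is odd.
Digit sum 10, not divisible by 3.
Ends in 3: not divisible by 5.
7: 1243 = 7·177 + 4
11: 1243 = 11·113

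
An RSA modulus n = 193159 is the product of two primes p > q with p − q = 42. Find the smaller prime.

Since p = q + 42, we have 193159 = q(q + 42), so q² + 42q − 193159 = 0.
Discriminant: 42² + 4·193159 = 1764 + 772636 = 774400; √774400 = 880.
q = (−42 + 880)/2 = 419, and p = q + 42 = 461.
Check: 419 · 461 = 193159.

419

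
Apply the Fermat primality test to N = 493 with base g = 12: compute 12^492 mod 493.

12^1 ≡ 12 (mod 493)
12^2 ≡ 12^2 = 144 ≡ 144 (mod 493)
12^4 ≡ 144^2 = 20736 ≡ 30 (mod 493)
12^8 ≡ 30^2 = 900 ≡ 407 (mod 493)
12^16 ≡ 407^2 = 165649 ≡ 1 (mod 493)
12^32 ≡ 1^2 = 1 ≡ 1 (mod 493)
12^64 ≡ 1^2 = 1 ≡ 1 (mod 493)
12^128 ≡ 1^2 = 1 ≡ 1 (mod 493)
12^256 ≡ 1^2 = 1 ≡ 1 (mod 493)
492 = 256 + 128 + 64 + 32 + 8 + 4 in binary powers of 2.
So 12^492 ≡ 1 · 1 · 1 · 1 · 407 · 30 ≡ 378 (mod 493).
Since 378 ≠ 1, base 12 is a Fermat witness: 493 is composite.

378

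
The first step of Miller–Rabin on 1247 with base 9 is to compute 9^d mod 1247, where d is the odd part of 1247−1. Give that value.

1247 − 1 = 1246 = 2^1 · 623, so d = 623.
9^1 ≡ 9 (mod 1247)
9^2 ≡ 9^2 = 81 ≡ 81 (mod 1247)
9^4 ≡ 81^2 = 6561 ≡ 326 (mod 1247)
9^8 ≡ 326^2 = 106276 ≡ 281 (mod 1247)
9^16 ≡ 281^2 = 78961 ≡ 400 (mod 1247)
9^32 ≡ 400^2 = 160000 ≡ 384 (mod 1247)
9^64 ≡ 384^2 = 147456 ≡ 310 (mod 1247)
9^128 ≡ 310^2 = 96100 ≡ 81 (mod 1247)
9^256 ≡ 81^2 = 6561 ≡ 326 (mod 1247)
9^512 ≡ 326^2 = 106276 ≡ 281 (mod 1247)
623 = 512 + 64 + 32 + 8 + 4 + 2 + 1 in binary powers of 2.
So 9^623 ≡ 281 · 310 · 384 · 281 · 326 · 81 · 9 ≡ 608 (mod 1247).
Squaring chain: 608; never reaches −1, so base 9 is a Miller–Rabin witness that 1247 is composite.

608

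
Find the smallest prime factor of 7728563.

71

7728563 is odd.
Digit sum 38, not divisible by 3.
Ends in 3: not divisible by 5.
7: 7728563 = 7·1104080 + 3
11: 7728563 = 11·702596 + 7
13: 7728563 = 13·594504 + 11
17: 7728563 = 17·454621 + 6
19: 7728563 = 19·406766 + 9
23: 7728563 = 23·336024 + 11
29: 7728563 = 29·266502 + 5
31: 7728563 = 31·249308 + 15
37: 7728563 = 37·208880 + 3
41: 7728563 = 41·188501 + 22
43: 7728563 = 43·179734 + 1
47: 7728563 = 47·164437 + 24
53: 7728563 = 53·145821 + 50
59: 7728563 = 59·130992 + 35
61: 7728563 = 61·126697 + 46
67: 7728563 = 67·115351 + 46
71: 7728563 = 71·108853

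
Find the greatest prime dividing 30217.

67

30217 = 11 · 2747
2747 = 41 · 67
67 is prime.
So 30217 = 11 · 41 · 67; the largest prime factor is 67.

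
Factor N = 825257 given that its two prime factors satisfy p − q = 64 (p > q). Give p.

Since p = q + 64, we have 825257 = q(q + 64), so q² + 64q − 825257 = 0.
Discriminant: 64² + 4·825257 = 4096 + 3301028 = 3305124; √3305124 = 1818.
q = (−64 + 1818)/2 = 877, and p = q + 64 = 941.
Check: 877 · 941 = 825257.

941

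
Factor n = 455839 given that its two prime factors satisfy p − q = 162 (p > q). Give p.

761

Since p = q + 162, we have 455839 = q(q + 162), so q² + 162q − 455839 = 0.
Discriminant: 162² + 4·455839 = 26244 + 1823356 = 1849600; √1849600 = 1360.
q = (−162 + 1360)/2 = 599, and p = q + 162 = 761.
Check: 599 · 761 = 455839.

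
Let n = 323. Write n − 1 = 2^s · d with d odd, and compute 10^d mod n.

323 − 1 = 322 = 2^1 · 161, so d = 161.
10^1 ≡ 10 (mod 323)
10^2 ≡ 10^2 = 100 ≡ 100 (mod 323)
10^4 ≡ 100^2 = 10000 ≡ 310 (mod 323)
10^8 ≡ 310^2 = 96100 ≡ 169 (mod 323)
10^16 ≡ 169^2 = 28561 ≡ 137 (mod 323)
10^32 ≡ 137^2 = 18769 ≡ 35 (mod 323)
10^64 ≡ 35^2 = 1225 ≡ 256 (mod 323)
10^128 ≡ 256^2 = 65536 ≡ 290 (mod 323)
161 = 128 + 32 + 1 in binary powers of 2.
So 10^161 ≡ 290 · 35 · 10 ≡ 78 (mod 323).
Squaring chain: 78; never reaches −1, so base 10 is a Miller–Rabin witness that 323 is composite.

78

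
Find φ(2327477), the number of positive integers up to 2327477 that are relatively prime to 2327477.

2274480

Factor: 2327477 = 109 · 131 · 163.
φ(2327477) = (109−1) · (131−1) · (163−1) = 108 · 130 · 162 = 2274480.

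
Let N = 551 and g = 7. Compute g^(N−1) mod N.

197

7^1 ≡ 7 (mod 551)
7^2 ≡ 7^2 = 49 ≡ 49 (mod 551)
7^4 ≡ 49^2 = 2401 ≡ 197 (mod 551)
7^8 ≡ 197^2 = 38809 ≡ 239 (mod 551)
7^16 ≡ 239^2 = 57121 ≡ 368 (mod 551)
7^32 ≡ 368^2 = 135424 ≡ 429 (mod 551)
7^64 ≡ 429^2 = 184041 ≡ 7 (mod 551)
7^128 ≡ 7^2 = 49 ≡ 49 (mod 551)
7^256 ≡ 49^2 = 2401 ≡ 197 (mod 551)
7^512 ≡ 197^2 = 38809 ≡ 239 (mod 551)
550 = 512 + 32 + 4 + 2 in binary powers of 2.
So 7^550 ≡ 239 · 429 · 197 · 49 ≡ 197 (mod 551).
Since 197 ≠ 1, base 7 is a Fermat witness: 551 is composite.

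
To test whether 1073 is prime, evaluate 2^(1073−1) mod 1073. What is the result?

604

2^1 ≡ 2 (mod 1073)
2^2 ≡ 2^2 = 4 ≡ 4 (mod 1073)
2^4 ≡ 4^2 = 16 ≡ 16 (mod 1073)
2^8 ≡ 16^2 = 256 ≡ 256 (mod 1073)
2^16 ≡ 256^2 = 65536 ≡ 83 (mod 1073)
2^32 ≡ 83^2 = 6889 ≡ 451 (mod 1073)
2^64 ≡ 451^2 = 203401 ≡ 604 (mod 1073)
2^128 ≡ 604^2 = 364816 ≡ 1069 (mod 1073)
2^256 ≡ 1069^2 = 1142761 ≡ 16 (mod 1073)
2^512 ≡ 16^2 = 256 ≡ 256 (mod 1073)
2^1024 ≡ 256^2 = 65536 ≡ 83 (mod 1073)
1072 = 1024 + 32 + 16 in binary powers of 2.
So 2^1072 ≡ 83 · 451 · 83 ≡ 604 (mod 1073).
Since 604 ≠ 1, base 2 is a Fermat witness: 1073 is composite.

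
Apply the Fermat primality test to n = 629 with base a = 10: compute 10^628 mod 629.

10^1 ≡ 10 (mod 629)
10^2 ≡ 10^2 = 100 ≡ 100 (mod 629)
10^4 ≡ 100^2 = 10000 ≡ 565 (mod 629)
10^8 ≡ 565^2 = 319225 ≡ 322 (mod 629)
10^16 ≡ 322^2 = 103684 ≡ 528 (mod 629)
10^32 ≡ 528^2 = 278784 ≡ 137 (mod 629)
10^64 ≡ 137^2 = 18769 ≡ 528 (mod 629)
10^128 ≡ 528^2 = 278784 ≡ 137 (mod 629)
10^256 ≡ 137^2 = 18769 ≡ 528 (mod 629)
10^512 ≡ 528^2 = 278784 ≡ 137 (mod 629)
628 = 512 + 64 + 32 + 16 + 4 in binary powers of 2.
So 10^628 ≡ 137 · 528 · 137 · 528 · 565 ≡ 565 (mod 629).
Since 565 ≠ 1, base 10 is a Fermat witness: 629 is composite.

565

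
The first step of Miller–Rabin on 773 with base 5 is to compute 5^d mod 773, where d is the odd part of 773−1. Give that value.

773 − 1 = 772 = 2^2 · 193, so d = 193.
5^1 ≡ 5 (mod 773)
5^2 ≡ 5^2 = 25 ≡ 25 (mod 773)
5^4 ≡ 25^2 = 625 ≡ 625 (mod 773)
5^8 ≡ 625^2 = 390625 ≡ 260 (mod 773)
5^16 ≡ 260^2 = 67600 ≡ 349 (mod 773)
5^32 ≡ 349^2 = 121801 ≡ 440 (mod 773)
5^64 ≡ 440^2 = 193600 ≡ 350 (mod 773)
5^128 ≡ 350^2 = 122500 ≡ 366 (mod 773)
193 = 128 + 64 + 1 in binary powers of 2.
So 5^193 ≡ 366 · 350 · 5 ≡ 456 (mod 773).
Squaring chain: 456 → 772; reaches −1, so base 5 does not prove 773 composite.

456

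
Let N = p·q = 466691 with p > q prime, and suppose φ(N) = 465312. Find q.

φ(n) = (p−1)(q−1) = n − (p+q) + 1, so p + q = 466691 − 465312 + 1 = 1380.
p and q are the roots of t² − 1380t + 466691 = 0.
Discriminant: 1380² − 4·466691 = 1904400 − 1866764 = 37636; √37636 = 194.
q = (1380 − 194)/2 = 593, p = (1380 + 194)/2 = 787.
Check: 593 · 787 = 466691.

593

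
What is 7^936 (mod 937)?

7^1 ≡ 7 (mod 937)
7^2 ≡ 7^2 = 49 ≡ 49 (mod 937)
7^4 ≡ 49^2 = 2401 ≡ 527 (mod 937)
7^8 ≡ 527^2 = 277729 ≡ 377 (mod 937)
7^16 ≡ 377^2 = 142129 ≡ 642 (mod 937)
7^32 ≡ 642^2 = 412164 ≡ 821 (mod 937)
7^64 ≡ 821^2 = 674041 ≡ 338 (mod 937)
7^128 ≡ 338^2 = 114244 ≡ 867 (mod 937)
7^256 ≡ 867^2 = 751689 ≡ 215 (mod 937)
7^512 ≡ 215^2 = 46225 ≡ 312 (mod 937)
936 = 512 + 256 + 128 + 32 + 8 in binary powers of 2.
So 7^936 ≡ 312 · 215 · 867 · 821 · 377 ≡ 1 (mod 937).
Since the result is 1, base 7 gives no evidence that 937 is composite.

1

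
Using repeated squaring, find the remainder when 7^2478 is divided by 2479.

528

7^1 ≡ 7 (mod 2479)
7^2 ≡ 7^2 = 49 ≡ 49 (mod 2479)
7^4 ≡ 49^2 = 2401 ≡ 2401 (mod 2479)
7^8 ≡ 2401^2 = 5764801 ≡ 1126 (mod 2479)
7^16 ≡ 1126^2 = 1267876 ≡ 1107 (mod 2479)
7^32 ≡ 1107^2 = 1225449 ≡ 823 (mod 2479)
7^64 ≡ 823^2 = 677329 ≡ 562 (mod 2479)
7^128 ≡ 562^2 = 315844 ≡ 1011 (mod 2479)
7^256 ≡ 1011^2 = 1022121 ≡ 773 (mod 2479)
7^512 ≡ 773^2 = 597529 ≡ 90 (mod 2479)
7^1024 ≡ 90^2 = 8100 ≡ 663 (mod 2479)
7^2048 ≡ 663^2 = 439569 ≡ 786 (mod 2479)
2478 = 2048 + 256 + 128 + 32 + 8 + 4 + 2 in binary powers of 2.
So 7^2478 ≡ 786 · 773 · 1011 · 823 · 1126 · 2401 · 49 ≡ 528 (mod 2479).
Since 528 ≠ 1, base 7 is a Fermat witness: 2479 is composite.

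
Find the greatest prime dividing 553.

79

553 = 7 · 79
79 is prime.
So 553 = 7 · 79; the largest prime factor is 79.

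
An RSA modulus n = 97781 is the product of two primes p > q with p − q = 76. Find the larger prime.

353

Since p = q + 76, we have 97781 = q(q + 76), so q² + 76q − 97781 = 0.
Discriminant: 76² + 4·97781 = 5776 + 391124 = 396900; √396900 = 630.
q = (−76 + 630)/2 = 277, and p = q + 76 = 353.
Check: 277 · 353 = 97781.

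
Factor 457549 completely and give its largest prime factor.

457549 = 53 · 8633
8633 = 89 · 97
97 is prime.
So 457549 = 53 · 89 · 97; the largest prime factor is 97.

97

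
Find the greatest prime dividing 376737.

89

376737 = 3 · 125579
125579 = 17 · 7387
7387 = 83 · 89
89 is prime.
So 376737 = 3 · 17 · 83 · 89; the largest prime factor is 89.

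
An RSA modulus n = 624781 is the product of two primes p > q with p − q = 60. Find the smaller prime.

761

Since p = q + 60, we have 624781 = q(q + 60), so q² + 60q − 624781 = 0.
Discriminant: 60² + 4·624781 = 3600 + 2499124 = 2502724; √2502724 = 1582.
q = (−60 + 1582)/2 = 761, and p = q + 60 = 821.
Check: 761 · 821 = 624781.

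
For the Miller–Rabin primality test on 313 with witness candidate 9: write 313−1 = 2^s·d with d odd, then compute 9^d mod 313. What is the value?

313 − 1 = 312 = 2^3 · 39, so d = 39.
9^1 ≡ 9 (mod 313)
9^2 ≡ 9^2 = 81 ≡ 81 (mod 313)
9^4 ≡ 81^2 = 6561 ≡ 301 (mod 313)
9^8 ≡ 301^2 = 90601 ≡ 144 (mod 313)
9^16 ≡ 144^2 = 20736 ≡ 78 (mod 313)
9^32 ≡ 78^2 = 6084 ≡ 137 (mod 313)
39 = 32 + 4 + 2 + 1 in binary powers of 2.
So 9^39 ≡ 137 · 301 · 81 · 9 ≡ 1 (mod 313).
Since 9^d ≡ 1 (mod 313), base 9 does not prove 313 composite.

1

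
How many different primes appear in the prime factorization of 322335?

322335 = 3^2 · 35815
35815 = 5 · 7163
7163 = 13 · 551
551 = 19 · 29
322335 = 3^2 · 5 · 13 · 19 · 29, which has 5 distinct prime factors.

5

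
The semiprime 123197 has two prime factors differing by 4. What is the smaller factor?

Since p = q + 4, we have 123197 = q(q + 4), so q² + 4q − 123197 = 0.
Discriminant: 4² + 4·123197 = 16 + 492788 = 492804; √492804 = 702.
q = (−4 + 702)/2 = 349, and p = q + 4 = 353.
Check: 349 · 353 = 123197.

349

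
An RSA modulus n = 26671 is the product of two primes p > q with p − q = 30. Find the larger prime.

179

Since p = q + 30, we have 26671 = q(q + 30), so q² + 30q − 26671 = 0.
Discriminant: 30² + 4·26671 = 900 + 106684 = 107584; √107584 = 328.
q = (−30 + 328)/2 = 149, and p = q + 30 = 179.
Check: 149 · 179 = 26671.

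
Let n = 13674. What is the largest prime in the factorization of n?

53

13674 = 2 · 6837
6837 = 3 · 2279
2279 = 43 · 53
53 is prime.
So 13674 = 2 · 3 · 43 · 53; the largest prime factor is 53.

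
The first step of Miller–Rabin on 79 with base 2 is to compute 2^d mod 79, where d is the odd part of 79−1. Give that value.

1

79 − 1 = 78 = 2^1 · 39, so d = 39.
2^1 ≡ 2 (mod 79)
2^2 ≡ 2^2 = 4 ≡ 4 (mod 79)
2^4 ≡ 4^2 = 16 ≡ 16 (mod 79)
2^8 ≡ 16^2 = 256 ≡ 19 (mod 79)
2^16 ≡ 19^2 = 361 ≡ 45 (mod 79)
2^32 ≡ 45^2 = 2025 ≡ 50 (mod 79)
39 = 32 + 4 + 2 + 1 in binary powers of 2.
So 2^39 ≡ 50 · 16 · 4 · 2 ≡ 1 (mod 79).
Since 2^d ≡ 1 (mod 79), base 2 does not prove 79 composite.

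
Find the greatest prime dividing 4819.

79

4819 = 61 · 79
79 is prime.
So 4819 = 61 · 79; the largest prime factor is 79.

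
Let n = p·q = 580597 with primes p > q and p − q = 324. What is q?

Since p = q + 324, we have 580597 = q(q + 324), so q² + 324q − 580597 = 0.
Discriminant: 324² + 4·580597 = 104976 + 2322388 = 2427364; √2427364 = 1558.
q = (−324 + 1558)/2 = 617, and p = q + 324 = 941.
Check: 617 · 941 = 580597.

617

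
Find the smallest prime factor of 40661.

73

40661 is odd.
Digit sum 17, not divisible by 3.
Ends in 1: not divisible by 5.
7: 40661 = 7·5808 + 5
11: 40661 = 11·3696 + 5
13: 40661 = 13·3127 + 10
17: 40661 = 17·2391 + 14
19: 40661 = 19·2140 + 1
23: 40661 = 23·1767 + 20
29: 40661 = 29·1402 + 3
31: 40661 = 31·1311 + 20
37: 40661 = 37·1098 + 35
41: 40661 = 41·991 + 30
43: 40661 = 43·945 + 26
47: 40661 = 47·865 + 6
53: 40661 = 53·767 + 10
59: 40661 = 59·689 + 10
61: 40661 = 61·666 + 35
67: 40661 = 67·606 + 59
71: 40661 = 71·572 + 49
73: 40661 = 73·557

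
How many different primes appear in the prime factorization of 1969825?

1969825 = 5^2 · 78793
78793 = 11 · 7163
7163 = 13 · 551
551 = 19 · 29
1969825 = 5^2 · 11 · 13 · 19 · 29, which has 5 distinct prime factors.

5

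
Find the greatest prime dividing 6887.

97

6887 = 71 · 97
97 is prime.
So 6887 = 71 · 97; the largest prime factor is 97.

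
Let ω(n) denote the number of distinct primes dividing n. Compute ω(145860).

6

145860 = 2^2 · 36465
36465 = 3 · 12155
12155 = 5 · 2431
2431 = 11 · 221
221 = 13 · 17
145860 = 2^2 · 3 · 5 · 11 · 13 · 17, which has 6 distinct prime factors.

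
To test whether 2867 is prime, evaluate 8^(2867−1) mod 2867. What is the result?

332

8^1 ≡ 8 (mod 2867)
8^2 ≡ 8^2 = 64 ≡ 64 (mod 2867)
8^4 ≡ 64^2 = 4096 ≡ 1229 (mod 2867)
8^8 ≡ 1229^2 = 1510441 ≡ 2399 (mod 2867)
8^16 ≡ 2399^2 = 5755201 ≡ 1132 (mod 2867)
8^32 ≡ 1132^2 = 1281424 ≡ 2742 (mod 2867)
8^64 ≡ 2742^2 = 7518564 ≡ 1290 (mod 2867)
8^128 ≡ 1290^2 = 1664100 ≡ 1240 (mod 2867)
8^256 ≡ 1240^2 = 1537600 ≡ 888 (mod 2867)
8^512 ≡ 888^2 = 788544 ≡ 119 (mod 2867)
8^1024 ≡ 119^2 = 14161 ≡ 2693 (mod 2867)
8^2048 ≡ 2693^2 = 7252249 ≡ 1606 (mod 2867)
2866 = 2048 + 512 + 256 + 32 + 16 + 2 in binary powers of 2.
So 8^2866 ≡ 1606 · 119 · 888 · 2742 · 1132 · 64 ≡ 332 (mod 2867).
Since 332 ≠ 1, base 8 is a Fermat witness: 2867 is composite.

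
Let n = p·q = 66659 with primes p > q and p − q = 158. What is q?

191

Since p = q + 158, we have 66659 = q(q + 158), so q² + 158q − 66659 = 0.
Discriminant: 158² + 4·66659 = 24964 + 266636 = 291600; √291600 = 540.
q = (−158 + 540)/2 = 191, and p = q + 158 = 349.
Check: 191 · 349 = 66659.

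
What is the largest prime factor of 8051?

8051 = 83 · 97
97 is prime.
So 8051 = 83 · 97; the largest prime factor is 97.

97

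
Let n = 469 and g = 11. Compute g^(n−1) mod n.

11^1 ≡ 11 (mod 469)
11^2 ≡ 11^2 = 121 ≡ 121 (mod 469)
11^4 ≡ 121^2 = 14641 ≡ 102 (mod 469)
11^8 ≡ 102^2 = 10404 ≡ 86 (mod 469)
11^16 ≡ 86^2 = 7396 ≡ 361 (mod 469)
11^32 ≡ 361^2 = 130321 ≡ 408 (mod 469)
11^64 ≡ 408^2 = 166464 ≡ 438 (mod 469)
11^128 ≡ 438^2 = 191844 ≡ 23 (mod 469)
11^256 ≡ 23^2 = 529 ≡ 60 (mod 469)
468 = 256 + 128 + 64 + 16 + 4 in binary powers of 2.
So 11^468 ≡ 60 · 23 · 438 · 361 · 102 ≡ 148 (mod 469).
Since 148 ≠ 1, base 11 is a Fermat witness: 469 is composite.

148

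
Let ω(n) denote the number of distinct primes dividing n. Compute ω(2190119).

2190119 = 31^2 · 2279
2279 = 43 · 53
2190119 = 31^2 · 43 · 53, which has 3 distinct prime factors.

3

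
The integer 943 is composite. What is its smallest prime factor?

23

943 is odd.
Digit sum 16, not divisible by 3.
Ends in 3: not divisible by 5.
7: 943 = 7·134 + 5
11: 943 = 11·85 + 8
13: 943 = 13·72 + 7
17: 943 = 17·55 + 8
19: 943 = 19·49 + 12
23: 943 = 23·41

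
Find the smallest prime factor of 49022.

49022 is even: 2 divides it.

2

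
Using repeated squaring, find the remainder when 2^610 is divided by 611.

2^1 ≡ 2 (mod 611)
2^2 ≡ 2^2 = 4 ≡ 4 (mod 611)
2^4 ≡ 4^2 = 16 ≡ 16 (mod 611)
2^8 ≡ 16^2 = 256 ≡ 256 (mod 611)
2^16 ≡ 256^2 = 65536 ≡ 159 (mod 611)
2^32 ≡ 159^2 = 25281 ≡ 230 (mod 611)
2^64 ≡ 230^2 = 52900 ≡ 354 (mod 611)
2^128 ≡ 354^2 = 125316 ≡ 61 (mod 611)
2^256 ≡ 61^2 = 3721 ≡ 55 (mod 611)
2^512 ≡ 55^2 = 3025 ≡ 581 (mod 611)
610 = 512 + 64 + 32 + 2 in binary powers of 2.
So 2^610 ≡ 581 · 354 · 230 · 4 ≡ 101 (mod 611).
Since 101 ≠ 1, base 2 is a Fermat witness: 611 is composite.

101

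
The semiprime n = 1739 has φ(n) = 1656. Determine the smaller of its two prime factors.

37

φ(n) = (p−1)(q−1) = n − (p+q) + 1, so p + q = 1739 − 1656 + 1 = 84.
p and q are the roots of t² − 84t + 1739 = 0.
Discriminant: 84² − 4·1739 = 7056 − 6956 = 100; √100 = 10.
q = (84 − 10)/2 = 37, p = (84 + 10)/2 = 47.
Check: 37 · 47 = 1739.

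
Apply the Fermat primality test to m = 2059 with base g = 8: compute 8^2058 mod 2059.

1971

8^1 ≡ 8 (mod 2059)
8^2 ≡ 8^2 = 64 ≡ 64 (mod 2059)
8^4 ≡ 64^2 = 4096 ≡ 2037 (mod 2059)
8^8 ≡ 2037^2 = 4149369 ≡ 484 (mod 2059)
8^16 ≡ 484^2 = 234256 ≡ 1589 (mod 2059)
8^32 ≡ 1589^2 = 2524921 ≡ 587 (mod 2059)
8^64 ≡ 587^2 = 344569 ≡ 716 (mod 2059)
8^128 ≡ 716^2 = 512656 ≡ 2024 (mod 2059)
8^256 ≡ 2024^2 = 4096576 ≡ 1225 (mod 2059)
8^512 ≡ 1225^2 = 1500625 ≡ 1673 (mod 2059)
8^1024 ≡ 1673^2 = 2798929 ≡ 748 (mod 2059)
8^2048 ≡ 748^2 = 559504 ≡ 1515 (mod 2059)
2058 = 2048 + 8 + 2 in binary powers of 2.
So 8^2058 ≡ 1515 · 484 · 64 ≡ 1971 (mod 2059).
Since 1971 ≠ 1, base 8 is a Fermat witness: 2059 is composite.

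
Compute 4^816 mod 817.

600

4^1 ≡ 4 (mod 817)
4^2 ≡ 4^2 = 16 ≡ 16 (mod 817)
4^4 ≡ 16^2 = 256 ≡ 256 (mod 817)
4^8 ≡ 256^2 = 65536 ≡ 176 (mod 817)
4^16 ≡ 176^2 = 30976 ≡ 747 (mod 817)
4^32 ≡ 747^2 = 558009 ≡ 815 (mod 817)
4^64 ≡ 815^2 = 664225 ≡ 4 (mod 817)
4^128 ≡ 4^2 = 16 ≡ 16 (mod 817)
4^256 ≡ 16^2 = 256 ≡ 256 (mod 817)
4^512 ≡ 256^2 = 65536 ≡ 176 (mod 817)
816 = 512 + 256 + 32 + 16 in binary powers of 2.
So 4^816 ≡ 176 · 256 · 815 · 747 ≡ 600 (mod 817).
Since 600 ≠ 1, base 4 is a Fermat witness: 817 is composite.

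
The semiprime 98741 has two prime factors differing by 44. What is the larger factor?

Since p = q + 44, we have 98741 = q(q + 44), so q² + 44q − 98741 = 0.
Discriminant: 44² + 4·98741 = 1936 + 394964 = 396900; √396900 = 630.
q = (−44 + 630)/2 = 293, and p = q + 44 = 337.
Check: 293 · 337 = 98741.

337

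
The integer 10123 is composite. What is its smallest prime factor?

53

10123 is odd.
Digit sum 7, not divisible by 3.
Ends in 3: not divisible by 5.
7: 10123 = 7·1446 + 1
11: 10123 = 11·920 + 3
13: 10123 = 13·778 + 9
17: 10123 = 17·595 + 8
19: 10123 = 19·532 + 15
23: 10123 = 23·440 + 3
29: 10123 = 29·349 + 2
31: 10123 = 31·326 + 17
37: 10123 = 37·273 + 22
41: 10123 = 41·246 + 37
43: 10123 = 43·235 + 18
47: 10123 = 47·215 + 18
53: 10123 = 53·191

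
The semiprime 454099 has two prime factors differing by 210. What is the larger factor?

787

Since p = q + 210, we have 454099 = q(q + 210), so q² + 210q − 454099 = 0.
Discriminant: 210² + 4·454099 = 44100 + 1816396 = 1860496; √1860496 = 1364.
q = (−210 + 1364)/2 = 577, and p = q + 210 = 787.
Check: 577 · 787 = 454099.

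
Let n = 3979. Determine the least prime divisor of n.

23

3979 is odd.
Digit sum 28, not divisible by 3.
Ends in 9: not divisible by 5.
7: 3979 = 7·568 + 3
11: 3979 = 11·361 + 8
13: 3979 = 13·306 + 1
17: 3979 = 17·234 + 1
19: 3979 = 19·209 + 8
23: 3979 = 23·173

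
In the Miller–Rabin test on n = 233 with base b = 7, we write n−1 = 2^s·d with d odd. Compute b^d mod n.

89

233 − 1 = 232 = 2^3 · 29, so d = 29.
7^1 ≡ 7 (mod 233)
7^2 ≡ 7^2 = 49 ≡ 49 (mod 233)
7^4 ≡ 49^2 = 2401 ≡ 71 (mod 233)
7^8 ≡ 71^2 = 5041 ≡ 148 (mod 233)
7^16 ≡ 148^2 = 21904 ≡ 2 (mod 233)
29 = 16 + 8 + 4 + 1 in binary powers of 2.
So 7^29 ≡ 2 · 148 · 71 · 7 ≡ 89 (mod 233).
Squaring chain: 89 → 232 → 1; reaches −1, so base 7 does not prove 233 composite.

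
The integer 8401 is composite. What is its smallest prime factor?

8401 is odd.
Digit sum 13, not divisible by 3.
Ends in 1: not divisible by 5.
7: 8401 = 7·1200 + 1
11: 8401 = 11·763 + 8
13: 8401 = 13·646 + 3
17: 8401 = 17·494 + 3
19: 8401 = 19·442 + 3
23: 8401 = 23·365 + 6
29: 8401 = 29·289 + 20
31: 8401 = 31·271

31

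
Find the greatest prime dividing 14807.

14807 = 13 · 1139
1139 = 17 · 67
67 is prime.
So 14807 = 13 · 17 · 67; the largest prime factor is 67.

67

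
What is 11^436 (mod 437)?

11^1 ≡ 11 (mod 437)
11^2 ≡ 11^2 = 121 ≡ 121 (mod 437)
11^4 ≡ 121^2 = 14641 ≡ 220 (mod 437)
11^8 ≡ 220^2 = 48400 ≡ 330 (mod 437)
11^16 ≡ 330^2 = 108900 ≡ 87 (mod 437)
11^32 ≡ 87^2 = 7569 ≡ 140 (mod 437)
11^64 ≡ 140^2 = 19600 ≡ 372 (mod 437)
11^128 ≡ 372^2 = 138384 ≡ 292 (mod 437)
11^256 ≡ 292^2 = 85264 ≡ 49 (mod 437)
436 = 256 + 128 + 32 + 16 + 4 in binary powers of 2.
So 11^436 ≡ 49 · 292 · 140 · 87 · 220 ≡ 315 (mod 437).
Since 315 ≠ 1, base 11 is a Fermat witness: 437 is composite.

315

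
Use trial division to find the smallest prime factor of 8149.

29

8149 is odd.
Digit sum 22, not divisible by 3.
Ends in 9: not divisible by 5.
7: 8149 = 7·1164 + 1
11: 8149 = 11·740 + 9
13: 8149 = 13·626 + 11
17: 8149 = 17·479 + 6
19: 8149 = 19·428 + 17
23: 8149 = 23·354 + 7
29: 8149 = 29·281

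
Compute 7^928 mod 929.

1

7^1 ≡ 7 (mod 929)
7^2 ≡ 7^2 = 49 ≡ 49 (mod 929)
7^4 ≡ 49^2 = 2401 ≡ 543 (mod 929)
7^8 ≡ 543^2 = 294849 ≡ 356 (mod 929)
7^16 ≡ 356^2 = 126736 ≡ 392 (mod 929)
7^32 ≡ 392^2 = 153664 ≡ 379 (mod 929)
7^64 ≡ 379^2 = 143641 ≡ 575 (mod 929)
7^128 ≡ 575^2 = 330625 ≡ 830 (mod 929)
7^256 ≡ 830^2 = 688900 ≡ 511 (mod 929)
7^512 ≡ 511^2 = 261121 ≡ 72 (mod 929)
928 = 512 + 256 + 128 + 32 in binary powers of 2.
So 7^928 ≡ 72 · 511 · 830 · 379 ≡ 1 (mod 929).
Since the result is 1, base 7 gives no evidence that 929 is composite.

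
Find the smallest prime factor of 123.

3

123 is odd.
Digit sum 6, divisible by 3.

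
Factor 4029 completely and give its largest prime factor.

4029 = 3 · 1343
1343 = 17 · 79
79 is prime.
So 4029 = 3 · 17 · 79; the largest prime factor is 79.

79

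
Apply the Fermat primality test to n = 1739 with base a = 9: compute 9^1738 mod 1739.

638

9^1 ≡ 9 (mod 1739)
9^2 ≡ 9^2 = 81 ≡ 81 (mod 1739)
9^4 ≡ 81^2 = 6561 ≡ 1344 (mod 1739)
9^8 ≡ 1344^2 = 1806336 ≡ 1254 (mod 1739)
9^16 ≡ 1254^2 = 1572516 ≡ 460 (mod 1739)
9^32 ≡ 460^2 = 211600 ≡ 1181 (mod 1739)
9^64 ≡ 1181^2 = 1394761 ≡ 83 (mod 1739)
9^128 ≡ 83^2 = 6889 ≡ 1672 (mod 1739)
9^256 ≡ 1672^2 = 2795584 ≡ 1011 (mod 1739)
9^512 ≡ 1011^2 = 1022121 ≡ 1328 (mod 1739)
9^1024 ≡ 1328^2 = 1763584 ≡ 238 (mod 1739)
1738 = 1024 + 512 + 128 + 64 + 8 + 2 in binary powers of 2.
So 9^1738 ≡ 238 · 1328 · 1672 · 83 · 1254 · 81 ≡ 638 (mod 1739).
Since 638 ≠ 1, base 9 is a Fermat witness: 1739 is composite.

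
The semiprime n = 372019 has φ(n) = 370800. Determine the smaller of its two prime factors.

601

φ(n) = (p−1)(q−1) = n − (p+q) + 1, so p + q = 372019 − 370800 + 1 = 1220.
p and q are the roots of t² − 1220t + 372019 = 0.
Discriminant: 1220² − 4·372019 = 1488400 − 1488076 = 324; √324 = 18.
q = (1220 − 18)/2 = 601, p = (1220 + 18)/2 = 619.
Check: 601 · 619 = 372019.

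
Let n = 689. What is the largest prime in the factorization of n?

689 = 13 · 53
53 is prime.
So 689 = 13 · 53; the largest prime factor is 53.

53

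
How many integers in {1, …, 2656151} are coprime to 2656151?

Factor: 2656151 = 97 · 139 · 197.
φ(2656151) = (97−1) · (139−1) · (197−1) = 96 · 138 · 196 = 2596608.

2596608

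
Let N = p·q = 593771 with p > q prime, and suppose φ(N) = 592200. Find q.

631

φ(n) = (p−1)(q−1) = n − (p+q) + 1, so p + q = 593771 − 592200 + 1 = 1572.
p and q are the roots of t² − 1572t + 593771 = 0.
Discriminant: 1572² − 4·593771 = 2471184 − 2375084 = 96100; √96100 = 310.
q = (1572 − 310)/2 = 631, p = (1572 + 310)/2 = 941.
Check: 631 · 941 = 593771.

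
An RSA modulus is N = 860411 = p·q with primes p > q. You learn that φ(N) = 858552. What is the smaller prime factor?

φ(n) = (p−1)(q−1) = n − (p+q) + 1, so p + q = 860411 − 858552 + 1 = 1860.
p and q are the roots of t² − 1860t + 860411 = 0.
Discriminant: 1860² − 4·860411 = 3459600 − 3441644 = 17956; √17956 = 134.
q = (1860 − 134)/2 = 863, p = (1860 + 134)/2 = 997.
Check: 863 · 997 = 860411.

863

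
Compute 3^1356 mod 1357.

3^1 ≡ 3 (mod 1357)
3^2 ≡ 3^2 = 9 ≡ 9 (mod 1357)
3^4 ≡ 9^2 = 81 ≡ 81 (mod 1357)
3^8 ≡ 81^2 = 6561 ≡ 1133 (mod 1357)
3^16 ≡ 1133^2 = 1283689 ≡ 1324 (mod 1357)
3^32 ≡ 1324^2 = 1752976 ≡ 1089 (mod 1357)
3^64 ≡ 1089^2 = 1185921 ≡ 1260 (mod 1357)
3^128 ≡ 1260^2 = 1587600 ≡ 1267 (mod 1357)
3^256 ≡ 1267^2 = 1605289 ≡ 1315 (mod 1357)
3^512 ≡ 1315^2 = 1729225 ≡ 407 (mod 1357)
3^1024 ≡ 407^2 = 165649 ≡ 95 (mod 1357)
1356 = 1024 + 256 + 64 + 8 + 4 in binary powers of 2.
So 3^1356 ≡ 95 · 1315 · 1260 · 1133 · 81 ≡ 487 (mod 1357).
Since 487 ≠ 1, base 3 is a Fermat witness: 1357 is composite.

487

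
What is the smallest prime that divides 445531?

445531 is odd.
Digit sum 22, not divisible by 3.
Ends in 1: not divisible by 5.
7: 445531 = 7·63647 + 2
11: 445531 = 11·40502 + 9
13: 445531 = 13·34271 + 8
17: 445531 = 17·26207 + 12
19: 445531 = 19·23449

19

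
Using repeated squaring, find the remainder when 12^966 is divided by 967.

12^1 ≡ 12 (mod 967)
12^2 ≡ 12^2 = 144 ≡ 144 (mod 967)
12^4 ≡ 144^2 = 20736 ≡ 429 (mod 967)
12^8 ≡ 429^2 = 184041 ≡ 311 (mod 967)
12^16 ≡ 311^2 = 96721 ≡ 21 (mod 967)
12^32 ≡ 21^2 = 441 ≡ 441 (mod 967)
12^64 ≡ 441^2 = 194481 ≡ 114 (mod 967)
12^128 ≡ 114^2 = 12996 ≡ 425 (mod 967)
12^256 ≡ 425^2 = 180625 ≡ 763 (mod 967)
12^512 ≡ 763^2 = 582169 ≡ 35 (mod 967)
966 = 512 + 256 + 128 + 64 + 4 + 2 in binary powers of 2.
So 12^966 ≡ 35 · 763 · 425 · 114 · 429 · 144 ≡ 1 (mod 967).
Since the result is 1, base 12 gives no evidence that 967 is composite.

1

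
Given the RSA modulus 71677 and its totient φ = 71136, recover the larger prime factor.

313

φ(n) = (p−1)(q−1) = n − (p+q) + 1, so p + q = 71677 − 71136 + 1 = 542.
p and q are the roots of t² − 542t + 71677 = 0.
Discriminant: 542² − 4·71677 = 293764 − 286708 = 7056; √7056 = 84.
q = (542 − 84)/2 = 229, p = (542 + 84)/2 = 313.
Check: 229 · 313 = 71677.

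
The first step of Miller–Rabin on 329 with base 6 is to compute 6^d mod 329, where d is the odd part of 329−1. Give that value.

329 − 1 = 328 = 2^3 · 41, so d = 41.
6^1 ≡ 6 (mod 329)
6^2 ≡ 6^2 = 36 ≡ 36 (mod 329)
6^4 ≡ 36^2 = 1296 ≡ 309 (mod 329)
6^8 ≡ 309^2 = 95481 ≡ 71 (mod 329)
6^16 ≡ 71^2 = 5041 ≡ 106 (mod 329)
6^32 ≡ 106^2 = 11236 ≡ 50 (mod 329)
41 = 32 + 8 + 1 in binary powers of 2.
So 6^41 ≡ 50 · 71 · 6 ≡ 244 (mod 329).
Squaring chain: 244 → 316 → 169; never reaches −1, so base 6 is a Miller–Rabin witness that 329 is composite.

244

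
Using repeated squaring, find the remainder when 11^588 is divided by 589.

343

11^1 ≡ 11 (mod 589)
11^2 ≡ 11^2 = 121 ≡ 121 (mod 589)
11^4 ≡ 121^2 = 14641 ≡ 505 (mod 589)
11^8 ≡ 505^2 = 255025 ≡ 577 (mod 589)
11^16 ≡ 577^2 = 332929 ≡ 144 (mod 589)
11^32 ≡ 144^2 = 20736 ≡ 121 (mod 589)
11^64 ≡ 121^2 = 14641 ≡ 505 (mod 589)
11^128 ≡ 505^2 = 255025 ≡ 577 (mod 589)
11^256 ≡ 577^2 = 332929 ≡ 144 (mod 589)
11^512 ≡ 144^2 = 20736 ≡ 121 (mod 589)
588 = 512 + 64 + 8 + 4 in binary powers of 2.
So 11^588 ≡ 121 · 505 · 577 · 505 ≡ 343 (mod 589).
Since 343 ≠ 1, base 11 is a Fermat witness: 589 is composite.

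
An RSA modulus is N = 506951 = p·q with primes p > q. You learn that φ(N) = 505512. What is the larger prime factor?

φ(n) = (p−1)(q−1) = n − (p+q) + 1, so p + q = 506951 − 505512 + 1 = 1440.
p and q are the roots of t² − 1440t + 506951 = 0.
Discriminant: 1440² − 4·506951 = 2073600 − 2027804 = 45796; √45796 = 214.
q = (1440 − 214)/2 = 613, p = (1440 + 214)/2 = 827.
Check: 613 · 827 = 506951.

827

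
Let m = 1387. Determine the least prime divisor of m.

19

1387 is odd.
Digit sum 19, not divisible by 3.
Ends in 7: not divisible by 5.
7: 1387 = 7·198 + 1
11: 1387 = 11·126 + 1
13: 1387 = 13·106 + 9
17: 1387 = 17·81 + 10
19: 1387 = 19·73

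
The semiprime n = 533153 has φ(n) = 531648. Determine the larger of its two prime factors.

φ(n) = (p−1)(q−1) = n − (p+q) + 1, so p + q = 533153 − 531648 + 1 = 1506.
p and q are the roots of t² − 1506t + 533153 = 0.
Discriminant: 1506² − 4·533153 = 2268036 − 2132612 = 135424; √135424 = 368.
q = (1506 − 368)/2 = 569, p = (1506 + 368)/2 = 937.
Check: 569 · 937 = 533153.

937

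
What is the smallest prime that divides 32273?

59

32273 is odd.
Digit sum 17, not divisible by 3.
Ends in 3: not divisible by 5.
7: 32273 = 7·4610 + 3
11: 32273 = 11·2933 + 10
13: 32273 = 13·2482 + 7
17: 32273 = 17·1898 + 7
19: 32273 = 19·1698 + 11
23: 32273 = 23·1403 + 4
29: 32273 = 29·1112 + 25
31: 32273 = 31·1041 + 2
37: 32273 = 37·872 + 9
41: 32273 = 41·787 + 6
43: 32273 = 43·750 + 23
47: 32273 = 47·686 + 31
53: 32273 = 53·608 + 49
59: 32273 = 59·547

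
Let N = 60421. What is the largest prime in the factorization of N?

71

60421 = 23 · 2627
2627 = 37 · 71
71 is prime.
So 60421 = 23 · 37 · 71; the largest prime factor is 71.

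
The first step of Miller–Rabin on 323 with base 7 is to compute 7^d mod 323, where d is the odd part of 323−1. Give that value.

323 − 1 = 322 = 2^1 · 161, so d = 161.
7^1 ≡ 7 (mod 323)
7^2 ≡ 7^2 = 49 ≡ 49 (mod 323)
7^4 ≡ 49^2 = 2401 ≡ 140 (mod 323)
7^8 ≡ 140^2 = 19600 ≡ 220 (mod 323)
7^16 ≡ 220^2 = 48400 ≡ 273 (mod 323)
7^32 ≡ 273^2 = 74529 ≡ 239 (mod 323)
7^64 ≡ 239^2 = 57121 ≡ 273 (mod 323)
7^128 ≡ 273^2 = 74529 ≡ 239 (mod 323)
161 = 128 + 32 + 1 in binary powers of 2.
So 7^161 ≡ 239 · 239 · 7 ≡ 296 (mod 323).
Squaring chain: 296; never reaches −1, so base 7 is a Miller–Rabin witness that 323 is composite.

296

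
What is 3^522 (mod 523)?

1

3^1 ≡ 3 (mod 523)
3^2 ≡ 3^2 = 9 ≡ 9 (mod 523)
3^4 ≡ 9^2 = 81 ≡ 81 (mod 523)
3^8 ≡ 81^2 = 6561 ≡ 285 (mod 523)
3^16 ≡ 285^2 = 81225 ≡ 160 (mod 523)
3^32 ≡ 160^2 = 25600 ≡ 496 (mod 523)
3^64 ≡ 496^2 = 246016 ≡ 206 (mod 523)
3^128 ≡ 206^2 = 42436 ≡ 73 (mod 523)
3^256 ≡ 73^2 = 5329 ≡ 99 (mod 523)
3^512 ≡ 99^2 = 9801 ≡ 387 (mod 523)
522 = 512 + 8 + 2 in binary powers of 2.
So 3^522 ≡ 387 · 285 · 9 ≡ 1 (mod 523).
Since the result is 1, base 3 gives no evidence that 523 is composite.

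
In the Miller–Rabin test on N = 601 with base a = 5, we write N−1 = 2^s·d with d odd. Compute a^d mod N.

125

601 − 1 = 600 = 2^3 · 75, so d = 75.
5^1 ≡ 5 (mod 601)
5^2 ≡ 5^2 = 25 ≡ 25 (mod 601)
5^4 ≡ 25^2 = 625 ≡ 24 (mod 601)
5^8 ≡ 24^2 = 576 ≡ 576 (mod 601)
5^16 ≡ 576^2 = 331776 ≡ 24 (mod 601)
5^32 ≡ 24^2 = 576 ≡ 576 (mod 601)
5^64 ≡ 576^2 = 331776 ≡ 24 (mod 601)
75 = 64 + 8 + 2 + 1 in binary powers of 2.
So 5^75 ≡ 24 · 576 · 25 · 5 ≡ 125 (mod 601).
Squaring chain: 125 → 600 → 1; reaches −1, so base 5 does not prove 601 composite.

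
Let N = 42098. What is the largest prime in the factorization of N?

42098 = 2 · 21049
21049 = 7 · 3007
3007 = 31 · 97
97 is prime.
So 42098 = 2 · 7 · 31 · 97; the largest prime factor is 97.

97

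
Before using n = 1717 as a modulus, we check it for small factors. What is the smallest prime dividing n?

1717 is odd.
Digit sum 16, not divisible by 3.
Ends in 7: not divisible by 5.
7: 1717 = 7·245 + 2
11: 1717 = 11·156 + 1
13: 1717 = 13·132 + 1
17: 1717 = 17·101

17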